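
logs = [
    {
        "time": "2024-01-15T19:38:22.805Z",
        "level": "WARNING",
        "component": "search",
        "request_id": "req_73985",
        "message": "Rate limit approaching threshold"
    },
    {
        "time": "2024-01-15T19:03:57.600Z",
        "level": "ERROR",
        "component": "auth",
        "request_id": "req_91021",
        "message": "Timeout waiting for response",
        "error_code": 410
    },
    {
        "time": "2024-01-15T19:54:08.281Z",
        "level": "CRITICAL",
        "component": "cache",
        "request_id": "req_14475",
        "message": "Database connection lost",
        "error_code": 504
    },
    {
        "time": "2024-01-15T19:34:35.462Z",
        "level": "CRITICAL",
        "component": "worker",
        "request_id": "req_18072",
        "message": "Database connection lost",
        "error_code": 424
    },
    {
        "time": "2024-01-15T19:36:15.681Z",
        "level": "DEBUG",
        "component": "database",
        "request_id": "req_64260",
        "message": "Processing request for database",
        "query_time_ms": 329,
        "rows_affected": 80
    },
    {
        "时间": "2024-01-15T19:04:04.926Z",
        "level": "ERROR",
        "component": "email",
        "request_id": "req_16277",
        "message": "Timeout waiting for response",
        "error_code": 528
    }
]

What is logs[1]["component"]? "auth"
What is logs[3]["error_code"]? 424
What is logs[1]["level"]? "ERROR"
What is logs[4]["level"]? "DEBUG"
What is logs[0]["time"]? "2024-01-15T19:38:22.805Z"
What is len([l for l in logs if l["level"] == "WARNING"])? 1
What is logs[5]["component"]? "email"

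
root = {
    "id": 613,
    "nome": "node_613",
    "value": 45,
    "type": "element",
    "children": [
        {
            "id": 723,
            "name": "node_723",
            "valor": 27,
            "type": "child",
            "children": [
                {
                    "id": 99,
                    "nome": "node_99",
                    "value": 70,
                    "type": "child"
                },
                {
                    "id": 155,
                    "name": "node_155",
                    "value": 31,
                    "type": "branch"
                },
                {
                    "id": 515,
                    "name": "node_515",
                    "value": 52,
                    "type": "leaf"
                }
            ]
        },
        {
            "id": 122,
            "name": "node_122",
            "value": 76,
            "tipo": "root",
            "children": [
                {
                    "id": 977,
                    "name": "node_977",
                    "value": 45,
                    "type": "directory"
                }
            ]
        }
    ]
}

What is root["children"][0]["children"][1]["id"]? 155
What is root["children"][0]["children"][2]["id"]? 515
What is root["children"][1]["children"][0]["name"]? "node_977"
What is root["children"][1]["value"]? 76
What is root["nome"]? "node_613"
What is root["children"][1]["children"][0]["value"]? 45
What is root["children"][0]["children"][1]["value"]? 31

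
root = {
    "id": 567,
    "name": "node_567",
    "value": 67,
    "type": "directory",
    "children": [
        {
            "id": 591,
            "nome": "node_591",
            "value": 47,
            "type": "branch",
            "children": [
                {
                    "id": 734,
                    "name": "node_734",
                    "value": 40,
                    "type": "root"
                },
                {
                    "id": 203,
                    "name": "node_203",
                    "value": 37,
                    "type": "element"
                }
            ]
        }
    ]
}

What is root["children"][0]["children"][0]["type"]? "root"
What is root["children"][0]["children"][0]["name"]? "node_734"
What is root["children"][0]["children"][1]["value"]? 37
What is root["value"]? 67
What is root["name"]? "node_567"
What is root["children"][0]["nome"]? "node_591"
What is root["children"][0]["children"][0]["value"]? 40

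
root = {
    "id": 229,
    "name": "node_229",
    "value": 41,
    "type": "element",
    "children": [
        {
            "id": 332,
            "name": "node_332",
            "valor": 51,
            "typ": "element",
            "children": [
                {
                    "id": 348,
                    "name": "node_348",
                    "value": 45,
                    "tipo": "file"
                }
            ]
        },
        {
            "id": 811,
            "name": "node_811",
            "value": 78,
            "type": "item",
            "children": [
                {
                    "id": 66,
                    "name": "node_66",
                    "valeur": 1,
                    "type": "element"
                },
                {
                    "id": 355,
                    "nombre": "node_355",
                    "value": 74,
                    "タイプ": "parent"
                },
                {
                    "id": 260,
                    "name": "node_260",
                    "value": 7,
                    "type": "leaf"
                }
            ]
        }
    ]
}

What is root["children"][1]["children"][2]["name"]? "node_260"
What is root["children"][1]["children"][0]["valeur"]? 1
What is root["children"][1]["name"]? "node_811"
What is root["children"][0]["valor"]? 51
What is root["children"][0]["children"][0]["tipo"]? "file"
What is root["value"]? 41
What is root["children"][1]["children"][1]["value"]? 74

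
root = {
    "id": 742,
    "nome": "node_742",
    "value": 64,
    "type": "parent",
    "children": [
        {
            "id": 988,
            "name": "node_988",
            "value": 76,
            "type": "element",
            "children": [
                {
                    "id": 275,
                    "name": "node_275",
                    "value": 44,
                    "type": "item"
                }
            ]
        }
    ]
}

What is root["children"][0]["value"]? 76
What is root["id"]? 742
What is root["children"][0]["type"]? "element"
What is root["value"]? 64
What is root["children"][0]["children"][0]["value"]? 44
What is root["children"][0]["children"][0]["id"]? 275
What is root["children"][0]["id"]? 988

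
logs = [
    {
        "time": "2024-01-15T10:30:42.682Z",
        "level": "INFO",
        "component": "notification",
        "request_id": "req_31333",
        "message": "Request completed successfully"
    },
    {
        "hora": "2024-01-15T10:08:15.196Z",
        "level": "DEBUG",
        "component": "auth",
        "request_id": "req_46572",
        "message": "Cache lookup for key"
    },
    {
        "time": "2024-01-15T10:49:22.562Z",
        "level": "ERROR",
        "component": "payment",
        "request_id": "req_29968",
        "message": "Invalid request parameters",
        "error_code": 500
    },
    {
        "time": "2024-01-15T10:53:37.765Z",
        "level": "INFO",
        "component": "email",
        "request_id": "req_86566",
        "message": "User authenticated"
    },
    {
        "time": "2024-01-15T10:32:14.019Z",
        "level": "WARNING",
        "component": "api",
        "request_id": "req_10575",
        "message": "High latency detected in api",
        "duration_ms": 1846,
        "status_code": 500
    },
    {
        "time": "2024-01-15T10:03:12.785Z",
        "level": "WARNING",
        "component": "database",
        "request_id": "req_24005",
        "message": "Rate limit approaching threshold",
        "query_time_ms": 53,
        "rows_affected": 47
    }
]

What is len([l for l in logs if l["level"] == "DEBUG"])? 1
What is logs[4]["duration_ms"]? 1846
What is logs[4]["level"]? "WARNING"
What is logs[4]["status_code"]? 500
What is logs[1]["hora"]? "2024-01-15T10:08:15.196Z"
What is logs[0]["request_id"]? "req_31333"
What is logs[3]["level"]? "INFO"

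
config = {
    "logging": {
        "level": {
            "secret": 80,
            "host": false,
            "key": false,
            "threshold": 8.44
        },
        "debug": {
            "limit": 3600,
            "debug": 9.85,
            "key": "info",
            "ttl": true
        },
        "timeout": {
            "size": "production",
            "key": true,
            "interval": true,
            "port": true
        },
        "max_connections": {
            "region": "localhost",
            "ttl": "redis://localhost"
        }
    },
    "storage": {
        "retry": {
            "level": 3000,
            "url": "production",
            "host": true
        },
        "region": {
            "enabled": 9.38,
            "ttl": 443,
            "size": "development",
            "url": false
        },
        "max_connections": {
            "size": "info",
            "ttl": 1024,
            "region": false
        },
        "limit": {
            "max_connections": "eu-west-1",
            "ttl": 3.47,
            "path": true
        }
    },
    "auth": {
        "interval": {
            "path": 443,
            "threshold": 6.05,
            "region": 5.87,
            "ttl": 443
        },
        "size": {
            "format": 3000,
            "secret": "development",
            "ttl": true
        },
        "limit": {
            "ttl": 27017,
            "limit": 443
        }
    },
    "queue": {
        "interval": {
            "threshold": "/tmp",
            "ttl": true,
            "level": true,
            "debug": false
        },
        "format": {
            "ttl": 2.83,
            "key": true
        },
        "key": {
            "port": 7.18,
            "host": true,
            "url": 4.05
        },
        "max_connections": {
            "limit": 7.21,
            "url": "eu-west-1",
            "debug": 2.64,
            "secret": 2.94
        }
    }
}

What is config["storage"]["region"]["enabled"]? 9.38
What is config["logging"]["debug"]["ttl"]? True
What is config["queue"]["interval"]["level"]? True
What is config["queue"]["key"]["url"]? 4.05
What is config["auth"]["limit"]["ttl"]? 27017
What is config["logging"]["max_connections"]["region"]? "localhost"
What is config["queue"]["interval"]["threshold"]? "/tmp"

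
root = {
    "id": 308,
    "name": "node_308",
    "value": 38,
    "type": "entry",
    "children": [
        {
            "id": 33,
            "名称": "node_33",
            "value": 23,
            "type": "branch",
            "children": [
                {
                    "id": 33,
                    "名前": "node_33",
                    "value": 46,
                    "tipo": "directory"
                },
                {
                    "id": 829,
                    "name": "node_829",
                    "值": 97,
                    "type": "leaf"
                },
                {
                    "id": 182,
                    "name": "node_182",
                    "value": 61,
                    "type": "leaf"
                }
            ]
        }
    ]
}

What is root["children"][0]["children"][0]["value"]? 46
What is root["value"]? 38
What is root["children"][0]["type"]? "branch"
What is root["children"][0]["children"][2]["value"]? 61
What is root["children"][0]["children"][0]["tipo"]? "directory"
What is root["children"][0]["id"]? 33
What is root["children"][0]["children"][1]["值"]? 97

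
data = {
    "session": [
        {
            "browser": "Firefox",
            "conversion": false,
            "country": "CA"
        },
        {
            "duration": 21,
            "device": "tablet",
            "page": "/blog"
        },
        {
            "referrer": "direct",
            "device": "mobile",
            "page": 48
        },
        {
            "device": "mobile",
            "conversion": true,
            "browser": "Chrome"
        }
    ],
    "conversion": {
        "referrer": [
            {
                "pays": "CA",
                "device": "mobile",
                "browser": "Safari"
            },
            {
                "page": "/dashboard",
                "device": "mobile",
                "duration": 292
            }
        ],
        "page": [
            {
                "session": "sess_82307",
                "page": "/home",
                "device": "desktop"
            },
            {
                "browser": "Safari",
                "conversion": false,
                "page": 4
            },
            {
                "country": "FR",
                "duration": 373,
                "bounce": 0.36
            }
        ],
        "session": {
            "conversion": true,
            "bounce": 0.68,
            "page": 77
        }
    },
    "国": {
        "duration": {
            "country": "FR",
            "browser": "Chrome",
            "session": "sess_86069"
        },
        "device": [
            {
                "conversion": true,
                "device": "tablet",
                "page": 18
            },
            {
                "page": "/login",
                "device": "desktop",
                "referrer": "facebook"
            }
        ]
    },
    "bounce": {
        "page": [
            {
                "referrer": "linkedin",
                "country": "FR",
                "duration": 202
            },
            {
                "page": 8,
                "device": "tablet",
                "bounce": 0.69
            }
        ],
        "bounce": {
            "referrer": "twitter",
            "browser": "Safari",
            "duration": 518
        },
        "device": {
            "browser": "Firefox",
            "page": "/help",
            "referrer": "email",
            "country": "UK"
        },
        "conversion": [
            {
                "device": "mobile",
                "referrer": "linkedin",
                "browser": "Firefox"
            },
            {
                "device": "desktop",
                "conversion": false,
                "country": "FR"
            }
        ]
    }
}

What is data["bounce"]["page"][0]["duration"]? 202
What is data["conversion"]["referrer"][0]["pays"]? "CA"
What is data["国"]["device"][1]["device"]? "desktop"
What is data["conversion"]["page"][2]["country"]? "FR"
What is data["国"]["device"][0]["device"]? "tablet"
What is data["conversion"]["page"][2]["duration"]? 373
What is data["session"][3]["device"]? "mobile"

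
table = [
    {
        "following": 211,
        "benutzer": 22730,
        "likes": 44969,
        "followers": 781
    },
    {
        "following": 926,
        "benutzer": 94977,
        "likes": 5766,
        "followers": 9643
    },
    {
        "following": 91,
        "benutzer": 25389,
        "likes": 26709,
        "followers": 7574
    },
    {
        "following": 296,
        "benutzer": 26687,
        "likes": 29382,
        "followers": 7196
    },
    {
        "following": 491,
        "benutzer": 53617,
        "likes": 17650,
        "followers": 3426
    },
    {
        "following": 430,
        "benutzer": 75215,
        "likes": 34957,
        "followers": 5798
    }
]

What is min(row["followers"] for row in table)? 781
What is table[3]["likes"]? 29382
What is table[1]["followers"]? 9643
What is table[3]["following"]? 296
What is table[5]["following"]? 430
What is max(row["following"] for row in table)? 926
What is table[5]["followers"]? 5798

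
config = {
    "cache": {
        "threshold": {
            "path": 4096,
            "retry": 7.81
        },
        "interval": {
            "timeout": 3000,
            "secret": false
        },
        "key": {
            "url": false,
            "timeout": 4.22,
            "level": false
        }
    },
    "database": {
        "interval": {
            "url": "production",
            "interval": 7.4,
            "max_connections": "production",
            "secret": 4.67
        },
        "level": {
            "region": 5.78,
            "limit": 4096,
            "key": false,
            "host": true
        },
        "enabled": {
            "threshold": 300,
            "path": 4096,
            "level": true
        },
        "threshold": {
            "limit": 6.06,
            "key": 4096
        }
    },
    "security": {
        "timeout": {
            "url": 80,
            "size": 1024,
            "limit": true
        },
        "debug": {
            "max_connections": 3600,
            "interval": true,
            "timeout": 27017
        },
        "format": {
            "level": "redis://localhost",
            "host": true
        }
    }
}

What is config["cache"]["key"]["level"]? False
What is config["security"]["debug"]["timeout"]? 27017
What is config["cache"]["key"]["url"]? False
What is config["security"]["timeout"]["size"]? 1024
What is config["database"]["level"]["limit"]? 4096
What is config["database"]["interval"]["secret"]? 4.67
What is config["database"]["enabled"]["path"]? 4096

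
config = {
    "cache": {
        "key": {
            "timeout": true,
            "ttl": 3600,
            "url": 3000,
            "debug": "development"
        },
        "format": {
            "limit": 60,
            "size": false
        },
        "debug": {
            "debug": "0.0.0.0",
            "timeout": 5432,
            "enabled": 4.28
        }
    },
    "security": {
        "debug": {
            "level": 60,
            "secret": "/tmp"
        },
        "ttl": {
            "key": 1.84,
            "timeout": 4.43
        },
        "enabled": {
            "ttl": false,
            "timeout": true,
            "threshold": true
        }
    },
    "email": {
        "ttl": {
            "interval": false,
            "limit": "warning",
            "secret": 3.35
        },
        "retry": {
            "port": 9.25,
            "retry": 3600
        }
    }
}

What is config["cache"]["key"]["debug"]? "development"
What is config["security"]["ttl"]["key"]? 1.84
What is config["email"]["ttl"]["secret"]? 3.35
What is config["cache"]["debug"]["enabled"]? 4.28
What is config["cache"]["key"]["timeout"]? True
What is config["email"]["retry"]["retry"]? 3600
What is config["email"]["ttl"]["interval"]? False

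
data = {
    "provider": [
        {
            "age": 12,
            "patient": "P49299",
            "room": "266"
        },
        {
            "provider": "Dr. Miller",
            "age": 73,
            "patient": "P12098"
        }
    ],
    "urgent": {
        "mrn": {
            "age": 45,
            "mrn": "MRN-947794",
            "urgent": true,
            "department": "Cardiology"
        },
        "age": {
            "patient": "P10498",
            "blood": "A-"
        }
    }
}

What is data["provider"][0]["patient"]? "P49299"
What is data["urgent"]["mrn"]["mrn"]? "MRN-947794"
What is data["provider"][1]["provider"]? "Dr. Miller"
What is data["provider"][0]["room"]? "266"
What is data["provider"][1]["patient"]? "P12098"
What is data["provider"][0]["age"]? 12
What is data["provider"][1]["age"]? 73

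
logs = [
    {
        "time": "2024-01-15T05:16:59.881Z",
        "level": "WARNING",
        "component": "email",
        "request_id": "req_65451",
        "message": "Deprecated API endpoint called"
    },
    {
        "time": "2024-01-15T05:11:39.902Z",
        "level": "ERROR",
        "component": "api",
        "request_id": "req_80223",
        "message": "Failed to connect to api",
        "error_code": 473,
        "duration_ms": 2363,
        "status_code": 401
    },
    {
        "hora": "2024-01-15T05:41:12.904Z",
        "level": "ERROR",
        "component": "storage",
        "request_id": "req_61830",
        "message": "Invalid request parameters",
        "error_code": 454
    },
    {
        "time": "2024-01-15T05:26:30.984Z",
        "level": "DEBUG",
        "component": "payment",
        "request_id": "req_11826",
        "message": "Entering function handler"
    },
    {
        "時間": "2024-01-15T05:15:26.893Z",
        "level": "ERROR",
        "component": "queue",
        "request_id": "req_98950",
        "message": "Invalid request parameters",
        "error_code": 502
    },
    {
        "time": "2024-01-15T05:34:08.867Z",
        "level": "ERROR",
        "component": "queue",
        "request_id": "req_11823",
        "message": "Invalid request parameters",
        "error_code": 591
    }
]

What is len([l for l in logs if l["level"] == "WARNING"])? 1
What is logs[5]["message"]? "Invalid request parameters"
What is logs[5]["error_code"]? 591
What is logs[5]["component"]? "queue"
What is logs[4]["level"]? "ERROR"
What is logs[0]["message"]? "Deprecated API endpoint called"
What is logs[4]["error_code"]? 502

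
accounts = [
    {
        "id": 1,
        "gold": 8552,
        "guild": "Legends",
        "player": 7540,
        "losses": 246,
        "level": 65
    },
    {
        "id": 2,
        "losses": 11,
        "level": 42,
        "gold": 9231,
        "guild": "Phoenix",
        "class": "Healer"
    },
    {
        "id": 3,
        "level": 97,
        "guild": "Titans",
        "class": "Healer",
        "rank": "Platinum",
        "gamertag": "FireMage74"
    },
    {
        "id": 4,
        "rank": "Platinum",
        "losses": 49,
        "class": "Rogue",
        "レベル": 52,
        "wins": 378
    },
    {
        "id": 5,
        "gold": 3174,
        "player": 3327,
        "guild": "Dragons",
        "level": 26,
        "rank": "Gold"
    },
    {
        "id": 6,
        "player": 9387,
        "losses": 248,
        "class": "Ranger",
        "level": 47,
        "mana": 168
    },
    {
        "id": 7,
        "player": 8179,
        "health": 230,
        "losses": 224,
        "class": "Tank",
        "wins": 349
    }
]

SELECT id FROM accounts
[1, 2, 3, 4, 5, 6, 7]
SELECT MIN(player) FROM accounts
3327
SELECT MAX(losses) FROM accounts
248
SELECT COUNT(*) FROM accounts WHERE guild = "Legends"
1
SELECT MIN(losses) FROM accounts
11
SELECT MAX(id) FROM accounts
7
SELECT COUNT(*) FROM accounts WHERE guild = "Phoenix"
1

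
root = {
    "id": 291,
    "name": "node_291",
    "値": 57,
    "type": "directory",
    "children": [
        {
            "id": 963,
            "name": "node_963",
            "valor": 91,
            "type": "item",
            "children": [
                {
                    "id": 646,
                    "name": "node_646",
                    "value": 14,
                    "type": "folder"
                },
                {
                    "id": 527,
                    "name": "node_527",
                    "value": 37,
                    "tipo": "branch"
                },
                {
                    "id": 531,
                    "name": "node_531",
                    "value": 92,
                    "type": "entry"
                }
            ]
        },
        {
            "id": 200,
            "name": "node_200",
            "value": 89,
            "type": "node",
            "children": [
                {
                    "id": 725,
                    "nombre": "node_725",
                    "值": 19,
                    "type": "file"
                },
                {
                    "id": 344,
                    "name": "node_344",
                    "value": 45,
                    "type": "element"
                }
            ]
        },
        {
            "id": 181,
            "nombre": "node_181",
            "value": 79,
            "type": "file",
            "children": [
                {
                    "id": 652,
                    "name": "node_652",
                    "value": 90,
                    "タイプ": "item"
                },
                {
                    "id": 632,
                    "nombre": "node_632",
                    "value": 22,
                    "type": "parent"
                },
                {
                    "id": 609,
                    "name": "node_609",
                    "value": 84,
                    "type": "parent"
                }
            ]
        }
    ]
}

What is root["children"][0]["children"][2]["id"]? 531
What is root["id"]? 291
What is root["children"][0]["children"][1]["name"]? "node_527"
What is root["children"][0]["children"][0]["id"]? 646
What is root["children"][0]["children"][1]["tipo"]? "branch"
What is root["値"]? 57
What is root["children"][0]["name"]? "node_963"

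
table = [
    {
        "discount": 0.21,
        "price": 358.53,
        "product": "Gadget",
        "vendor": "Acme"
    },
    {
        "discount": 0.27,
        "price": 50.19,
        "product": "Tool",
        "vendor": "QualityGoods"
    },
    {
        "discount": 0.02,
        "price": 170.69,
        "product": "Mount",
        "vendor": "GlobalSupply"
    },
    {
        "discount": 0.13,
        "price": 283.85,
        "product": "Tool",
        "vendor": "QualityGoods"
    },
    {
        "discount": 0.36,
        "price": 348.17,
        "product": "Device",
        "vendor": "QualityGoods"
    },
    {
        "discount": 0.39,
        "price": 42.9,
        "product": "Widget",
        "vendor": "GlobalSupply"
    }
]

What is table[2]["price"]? 170.69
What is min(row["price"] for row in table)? 42.9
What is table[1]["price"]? 50.19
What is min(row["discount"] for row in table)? 0.02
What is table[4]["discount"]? 0.36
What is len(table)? 6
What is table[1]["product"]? "Tool"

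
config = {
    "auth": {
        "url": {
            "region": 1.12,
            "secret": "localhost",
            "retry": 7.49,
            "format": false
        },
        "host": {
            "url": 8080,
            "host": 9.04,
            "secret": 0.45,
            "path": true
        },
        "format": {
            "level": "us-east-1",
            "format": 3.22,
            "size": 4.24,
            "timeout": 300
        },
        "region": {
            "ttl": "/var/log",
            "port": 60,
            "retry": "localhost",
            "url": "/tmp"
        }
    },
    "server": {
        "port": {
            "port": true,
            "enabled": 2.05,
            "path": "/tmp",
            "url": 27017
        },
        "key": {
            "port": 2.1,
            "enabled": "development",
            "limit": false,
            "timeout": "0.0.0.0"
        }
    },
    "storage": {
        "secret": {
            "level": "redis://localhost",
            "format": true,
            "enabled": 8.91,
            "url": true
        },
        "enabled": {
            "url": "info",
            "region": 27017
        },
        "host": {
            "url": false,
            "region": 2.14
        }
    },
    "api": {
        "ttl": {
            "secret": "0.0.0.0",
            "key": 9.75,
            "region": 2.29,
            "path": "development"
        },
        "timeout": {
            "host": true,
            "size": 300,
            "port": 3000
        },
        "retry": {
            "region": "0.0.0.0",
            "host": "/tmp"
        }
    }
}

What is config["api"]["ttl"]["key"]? 9.75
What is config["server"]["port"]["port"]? True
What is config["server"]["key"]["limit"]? False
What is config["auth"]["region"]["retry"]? "localhost"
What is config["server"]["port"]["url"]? 27017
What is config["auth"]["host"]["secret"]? 0.45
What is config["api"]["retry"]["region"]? "0.0.0.0"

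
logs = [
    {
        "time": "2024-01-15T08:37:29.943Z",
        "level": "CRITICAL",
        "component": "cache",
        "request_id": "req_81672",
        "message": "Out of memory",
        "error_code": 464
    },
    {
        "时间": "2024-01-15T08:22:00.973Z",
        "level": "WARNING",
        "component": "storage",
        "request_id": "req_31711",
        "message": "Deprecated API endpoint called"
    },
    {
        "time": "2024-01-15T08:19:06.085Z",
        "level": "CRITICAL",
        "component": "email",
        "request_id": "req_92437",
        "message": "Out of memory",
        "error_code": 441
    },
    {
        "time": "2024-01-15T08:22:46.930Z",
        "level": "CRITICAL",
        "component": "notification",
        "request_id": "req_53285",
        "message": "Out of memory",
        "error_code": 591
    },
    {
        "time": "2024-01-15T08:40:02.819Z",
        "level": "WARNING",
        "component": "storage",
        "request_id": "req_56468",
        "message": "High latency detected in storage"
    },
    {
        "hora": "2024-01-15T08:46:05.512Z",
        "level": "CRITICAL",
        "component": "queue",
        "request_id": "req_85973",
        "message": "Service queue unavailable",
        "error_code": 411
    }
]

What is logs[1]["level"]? "WARNING"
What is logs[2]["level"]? "CRITICAL"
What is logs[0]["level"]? "CRITICAL"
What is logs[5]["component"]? "queue"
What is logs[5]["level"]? "CRITICAL"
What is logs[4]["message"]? "High latency detected in storage"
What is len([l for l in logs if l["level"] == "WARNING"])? 2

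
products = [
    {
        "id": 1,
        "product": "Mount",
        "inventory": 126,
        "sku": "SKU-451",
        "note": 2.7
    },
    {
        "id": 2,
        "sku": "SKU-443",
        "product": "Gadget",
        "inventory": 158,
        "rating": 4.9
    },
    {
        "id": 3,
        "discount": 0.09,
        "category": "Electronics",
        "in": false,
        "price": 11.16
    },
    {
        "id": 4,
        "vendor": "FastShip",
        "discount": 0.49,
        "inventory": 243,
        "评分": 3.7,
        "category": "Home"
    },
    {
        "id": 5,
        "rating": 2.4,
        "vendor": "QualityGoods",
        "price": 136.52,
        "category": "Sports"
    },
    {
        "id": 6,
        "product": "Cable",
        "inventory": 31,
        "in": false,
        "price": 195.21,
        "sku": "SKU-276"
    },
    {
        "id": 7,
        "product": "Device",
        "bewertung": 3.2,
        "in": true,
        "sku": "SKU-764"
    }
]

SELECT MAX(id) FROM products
7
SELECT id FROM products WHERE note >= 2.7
[1]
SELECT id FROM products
[1, 2, 3, 4, 5, 6, 7]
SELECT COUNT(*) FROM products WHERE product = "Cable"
1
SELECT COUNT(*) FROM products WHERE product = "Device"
1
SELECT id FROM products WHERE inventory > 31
[1, 2, 4]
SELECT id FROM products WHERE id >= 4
[4, 5, 6, 7]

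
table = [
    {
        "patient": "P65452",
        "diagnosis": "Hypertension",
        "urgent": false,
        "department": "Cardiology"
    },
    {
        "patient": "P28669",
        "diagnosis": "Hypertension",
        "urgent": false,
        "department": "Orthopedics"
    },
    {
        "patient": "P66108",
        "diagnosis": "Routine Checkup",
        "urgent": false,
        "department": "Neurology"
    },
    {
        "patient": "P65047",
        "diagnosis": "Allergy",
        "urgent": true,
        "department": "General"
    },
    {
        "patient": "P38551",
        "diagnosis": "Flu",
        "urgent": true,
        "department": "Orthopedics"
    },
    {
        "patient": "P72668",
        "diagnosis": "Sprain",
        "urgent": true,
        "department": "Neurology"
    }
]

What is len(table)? 6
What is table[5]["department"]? "Neurology"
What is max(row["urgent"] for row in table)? True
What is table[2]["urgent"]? False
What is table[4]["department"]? "Orthopedics"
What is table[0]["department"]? "Cardiology"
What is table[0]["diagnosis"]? "Hypertension"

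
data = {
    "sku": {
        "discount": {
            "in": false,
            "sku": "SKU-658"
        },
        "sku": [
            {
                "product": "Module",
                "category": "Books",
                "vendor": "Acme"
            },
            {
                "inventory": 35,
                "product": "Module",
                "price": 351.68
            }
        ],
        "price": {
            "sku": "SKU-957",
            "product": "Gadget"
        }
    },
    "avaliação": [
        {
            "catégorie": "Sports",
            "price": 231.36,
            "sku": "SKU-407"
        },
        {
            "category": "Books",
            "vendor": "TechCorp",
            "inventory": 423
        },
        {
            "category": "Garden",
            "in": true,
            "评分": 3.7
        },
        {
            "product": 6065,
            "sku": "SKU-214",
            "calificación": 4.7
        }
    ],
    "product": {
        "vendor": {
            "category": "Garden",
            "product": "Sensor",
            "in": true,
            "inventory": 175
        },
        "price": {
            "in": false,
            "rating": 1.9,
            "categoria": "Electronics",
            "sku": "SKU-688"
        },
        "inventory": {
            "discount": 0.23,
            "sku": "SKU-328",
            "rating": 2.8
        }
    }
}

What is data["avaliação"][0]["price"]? 231.36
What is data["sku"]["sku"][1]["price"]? 351.68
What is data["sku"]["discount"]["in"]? False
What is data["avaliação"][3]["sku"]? "SKU-214"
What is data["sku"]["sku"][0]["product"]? "Module"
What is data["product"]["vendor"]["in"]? True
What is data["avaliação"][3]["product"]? 6065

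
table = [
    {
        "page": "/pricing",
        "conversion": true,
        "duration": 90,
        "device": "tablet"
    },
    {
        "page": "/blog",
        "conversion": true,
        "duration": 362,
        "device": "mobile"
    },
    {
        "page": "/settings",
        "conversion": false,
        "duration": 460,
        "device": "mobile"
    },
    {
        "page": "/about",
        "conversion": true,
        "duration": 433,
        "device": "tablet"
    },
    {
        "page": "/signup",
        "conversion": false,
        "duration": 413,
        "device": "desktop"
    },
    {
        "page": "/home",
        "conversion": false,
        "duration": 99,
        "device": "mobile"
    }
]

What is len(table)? 6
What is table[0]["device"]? "tablet"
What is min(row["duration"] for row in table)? 90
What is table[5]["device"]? "mobile"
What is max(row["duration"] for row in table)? 460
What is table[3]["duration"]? 433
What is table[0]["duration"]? 90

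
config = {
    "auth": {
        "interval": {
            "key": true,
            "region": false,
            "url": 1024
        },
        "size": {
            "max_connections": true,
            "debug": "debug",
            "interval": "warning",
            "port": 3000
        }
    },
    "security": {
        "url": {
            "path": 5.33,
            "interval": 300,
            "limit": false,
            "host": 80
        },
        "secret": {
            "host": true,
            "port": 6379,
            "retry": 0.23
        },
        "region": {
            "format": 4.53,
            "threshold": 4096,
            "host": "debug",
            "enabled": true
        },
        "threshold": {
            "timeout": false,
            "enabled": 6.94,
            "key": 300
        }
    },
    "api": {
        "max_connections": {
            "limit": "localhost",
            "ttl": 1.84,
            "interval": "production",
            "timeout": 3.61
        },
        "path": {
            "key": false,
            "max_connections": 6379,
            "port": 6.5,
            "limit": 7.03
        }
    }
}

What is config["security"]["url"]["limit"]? False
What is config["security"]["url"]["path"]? 5.33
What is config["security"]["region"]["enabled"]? True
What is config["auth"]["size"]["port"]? 3000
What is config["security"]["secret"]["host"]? True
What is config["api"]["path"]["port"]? 6.5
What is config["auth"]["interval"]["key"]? True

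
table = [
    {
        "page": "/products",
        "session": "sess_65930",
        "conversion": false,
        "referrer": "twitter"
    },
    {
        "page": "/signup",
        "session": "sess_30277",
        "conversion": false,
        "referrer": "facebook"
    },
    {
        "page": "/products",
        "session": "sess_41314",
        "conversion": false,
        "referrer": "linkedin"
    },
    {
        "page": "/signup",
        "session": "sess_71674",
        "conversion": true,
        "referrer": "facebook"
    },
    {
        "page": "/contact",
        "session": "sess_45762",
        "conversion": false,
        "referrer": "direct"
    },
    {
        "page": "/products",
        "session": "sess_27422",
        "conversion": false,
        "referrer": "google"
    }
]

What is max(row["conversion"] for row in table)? True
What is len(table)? 6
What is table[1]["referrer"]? "facebook"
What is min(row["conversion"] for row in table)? False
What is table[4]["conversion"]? False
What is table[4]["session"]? "sess_45762"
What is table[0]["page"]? "/products"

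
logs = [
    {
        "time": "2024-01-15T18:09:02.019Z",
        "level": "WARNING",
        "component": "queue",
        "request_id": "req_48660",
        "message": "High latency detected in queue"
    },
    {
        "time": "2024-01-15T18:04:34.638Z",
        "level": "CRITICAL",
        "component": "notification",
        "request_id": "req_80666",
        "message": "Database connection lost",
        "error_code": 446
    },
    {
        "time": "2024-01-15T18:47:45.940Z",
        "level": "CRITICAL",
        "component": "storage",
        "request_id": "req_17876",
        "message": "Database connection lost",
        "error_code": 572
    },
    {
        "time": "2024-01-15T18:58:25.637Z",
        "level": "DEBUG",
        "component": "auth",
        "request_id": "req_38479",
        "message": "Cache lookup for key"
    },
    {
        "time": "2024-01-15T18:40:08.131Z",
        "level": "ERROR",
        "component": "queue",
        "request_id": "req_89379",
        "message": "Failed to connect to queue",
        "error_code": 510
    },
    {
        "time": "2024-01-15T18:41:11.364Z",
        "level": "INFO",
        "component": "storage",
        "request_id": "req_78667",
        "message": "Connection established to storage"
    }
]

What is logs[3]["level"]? "DEBUG"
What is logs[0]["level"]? "WARNING"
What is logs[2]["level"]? "CRITICAL"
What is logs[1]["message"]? "Database connection lost"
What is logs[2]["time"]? "2024-01-15T18:47:45.940Z"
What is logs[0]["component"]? "queue"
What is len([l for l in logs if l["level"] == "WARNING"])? 1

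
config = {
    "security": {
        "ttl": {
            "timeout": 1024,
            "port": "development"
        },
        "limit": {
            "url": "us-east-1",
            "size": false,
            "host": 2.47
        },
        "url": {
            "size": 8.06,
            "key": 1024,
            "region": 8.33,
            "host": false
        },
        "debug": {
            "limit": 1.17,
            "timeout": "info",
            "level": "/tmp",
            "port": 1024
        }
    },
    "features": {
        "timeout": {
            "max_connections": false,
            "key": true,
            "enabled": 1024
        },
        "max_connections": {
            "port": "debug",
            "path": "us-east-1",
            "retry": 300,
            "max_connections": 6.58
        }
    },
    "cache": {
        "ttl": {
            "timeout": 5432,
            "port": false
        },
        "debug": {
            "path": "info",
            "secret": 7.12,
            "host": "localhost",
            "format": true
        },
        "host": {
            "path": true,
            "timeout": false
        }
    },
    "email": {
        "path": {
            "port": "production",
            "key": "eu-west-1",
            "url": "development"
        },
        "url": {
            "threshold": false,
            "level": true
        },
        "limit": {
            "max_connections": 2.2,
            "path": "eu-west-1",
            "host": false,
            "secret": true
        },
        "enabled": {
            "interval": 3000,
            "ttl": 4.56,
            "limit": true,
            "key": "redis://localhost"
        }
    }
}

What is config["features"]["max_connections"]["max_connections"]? 6.58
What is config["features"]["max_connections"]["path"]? "us-east-1"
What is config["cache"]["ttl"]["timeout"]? 5432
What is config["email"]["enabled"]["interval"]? 3000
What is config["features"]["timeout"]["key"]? True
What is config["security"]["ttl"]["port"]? "development"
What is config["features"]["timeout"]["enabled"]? 1024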